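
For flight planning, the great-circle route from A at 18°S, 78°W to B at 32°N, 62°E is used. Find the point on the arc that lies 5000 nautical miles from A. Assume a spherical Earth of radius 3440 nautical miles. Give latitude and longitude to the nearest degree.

From cos δ = sin φ₁ sin φ₂ + cos φ₁ cos φ₂ cos Δλ, the central angle is δ ≈ 2.468 rad (141.4°). The total great-circle distance is δ·R ≈ 2.468 × 3440 ≈ 8490 nmi, so the target fraction is f = 5000/8490 ≈ 0.589.
Interpolate at f ≈ 0.589 with slerp weights a = sin((1−f)δ)/sin δ ≈ 1.361, b = sin(fδ)/sin δ ≈ 1.592.
p = a·p₁ + b·p₂ ≈ (0.903, -0.074, 0.423); φ = arcsin(p_z) ≈ 25.02°, λ = atan2(p_y, p_x) ≈ -4.71°.

≈ 25°N, 5°W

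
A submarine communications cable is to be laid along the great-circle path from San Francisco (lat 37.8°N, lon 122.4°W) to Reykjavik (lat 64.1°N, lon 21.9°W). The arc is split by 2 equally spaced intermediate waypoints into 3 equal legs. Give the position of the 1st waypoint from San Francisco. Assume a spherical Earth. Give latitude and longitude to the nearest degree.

≈ lat 54°N, lon 105°W

From cos δ = sin φ₁ sin φ₂ + cos φ₁ cos φ₂ cos Δλ, the central angle is δ ≈ 1.060 rad (60.8°).
Interpolate at f = 1/3 with slerp weights a = sin((1−f)δ)/sin δ ≈ 0.744, b = sin(fδ)/sin δ ≈ 0.397.
p = a·p₁ + b·p₂ ≈ (-0.154, -0.561, 0.813); φ = arcsin(p_z) ≈ 54.40°, λ = atan2(p_y, p_x) ≈ -105.38°.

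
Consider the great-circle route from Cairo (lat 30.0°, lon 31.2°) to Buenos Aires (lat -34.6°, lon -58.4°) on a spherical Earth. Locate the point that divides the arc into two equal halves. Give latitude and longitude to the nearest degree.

≈ lat -3°, lon -12°

Write both endpoints as unit vectors p₁, p₂ with components (cos φ cos λ, cos φ sin λ, sin φ).
The central angle between the endpoints is δ = arccos(p₁·p₂) ≈ 1.853 rad (106.2°).
Interpolate at f = 1/2 with slerp weights a = sin((1−f)δ)/sin δ ≈ 0.833, b = sin(fδ)/sin δ ≈ 0.833.
p = a·p₁ + b·p₂ ≈ (0.976, -0.210, -0.056); φ = arcsin(p_z) ≈ -3.24°, λ = atan2(p_y, p_x) ≈ -12.16°.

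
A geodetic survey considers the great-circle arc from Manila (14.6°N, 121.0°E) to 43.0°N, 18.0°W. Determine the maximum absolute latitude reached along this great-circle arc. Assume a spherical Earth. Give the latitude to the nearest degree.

≈ 60°N

The great circle lies in the plane with unit normal n̂ = (p₁ × p₂)/|p₁ × p₂|.
Here n̂_z ≈ -0.498; the vertex latitude is φ_max = arccos|n̂_z| ≈ 60.1°.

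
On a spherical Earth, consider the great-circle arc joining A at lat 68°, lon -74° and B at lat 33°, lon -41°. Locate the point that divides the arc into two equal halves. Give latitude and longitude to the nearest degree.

Convert each endpoint to a unit vector on the sphere (x = cos φ cos λ, y = cos φ sin λ, z = sin φ).
The central angle between the endpoints is δ = arccos(p₁·p₂) ≈ 0.694 rad (39.8°).
Interpolate at f = 1/2 with slerp weights a = sin((1−f)δ)/sin δ ≈ 0.532, b = sin(fδ)/sin δ ≈ 0.532.
p = a·p₁ + b·p₂ ≈ (0.391, -0.484, 0.783); φ = arcsin(p_z) ≈ 51.50°, λ = atan2(p_y, p_x) ≈ -51.04°.

≈ lat 51°, lon -51°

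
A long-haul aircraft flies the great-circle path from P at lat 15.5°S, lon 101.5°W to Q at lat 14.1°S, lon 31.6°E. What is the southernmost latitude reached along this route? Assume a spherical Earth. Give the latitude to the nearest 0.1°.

The great circle lies in the plane with unit normal n̂ = (p₁ × p₂)/|p₁ × p₂|.
Here n̂_z ≈ +0.833; the vertex latitude is φ_max = arccos|n̂_z| ≈ 33.6°.
Check via Clairaut: cos φ_max = |cos φ₁| · sin C = cos(15.5°)·sin(120.2°) ≈ 0.833, again giving ≈ 33.6°.

≈ 33.6°S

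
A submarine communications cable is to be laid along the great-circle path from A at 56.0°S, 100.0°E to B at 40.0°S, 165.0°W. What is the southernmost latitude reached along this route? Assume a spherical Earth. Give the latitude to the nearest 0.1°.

The great circle lies in the plane with unit normal n̂ = (p₁ × p₂)/|p₁ × p₂|.
Here n̂_z ≈ +0.491; the vertex latitude is φ_max = arccos|n̂_z| ≈ 60.6°.
Check via Clairaut: cos φ_max = |cos φ₁| · sin C = cos(56.0°)·sin(118.5°) ≈ 0.491, again giving ≈ 60.6°.

≈ 60.6°S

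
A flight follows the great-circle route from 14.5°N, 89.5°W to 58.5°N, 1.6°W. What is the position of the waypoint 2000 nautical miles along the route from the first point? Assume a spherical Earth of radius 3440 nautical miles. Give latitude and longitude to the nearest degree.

Convert each endpoint to a unit vector on the sphere (x = cos φ cos λ, y = cos φ sin λ, z = sin φ).
The central angle between the endpoints is δ = arccos(p₁·p₂) ≈ 1.337 rad (76.6°). The total great-circle distance is δ·R ≈ 1.337 × 3440 ≈ 4598 nmi, so the target fraction is f = 2000/4598 ≈ 0.435.
Interpolate at f ≈ 0.435 with slerp weights a = sin((1−f)δ)/sin δ ≈ 0.705, b = sin(fδ)/sin δ ≈ 0.565.
p = a·p₁ + b·p₂ ≈ (0.301, -0.690, 0.658); φ = arcsin(p_z) ≈ 41.14°, λ = atan2(p_y, p_x) ≈ -66.46°.

≈ 41°N, 66°W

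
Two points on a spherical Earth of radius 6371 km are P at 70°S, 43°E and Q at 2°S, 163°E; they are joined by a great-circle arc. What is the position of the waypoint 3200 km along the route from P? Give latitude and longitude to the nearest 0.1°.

From cos δ = sin φ₁ sin φ₂ + cos φ₁ cos φ₂ cos Δλ, the central angle is δ ≈ 1.709 rad (97.9°). The total great-circle distance is δ·R ≈ 1.709 × 6371 ≈ 10890 km, so the target fraction is f = 3200/10890 ≈ 0.294.
Interpolate at f ≈ 0.294 with slerp weights a = sin((1−f)δ)/sin δ ≈ 0.944, b = sin(fδ)/sin δ ≈ 0.486.
p = a·p₁ + b·p₂ ≈ (-0.229, 0.362, -0.904); φ = arcsin(p_z) ≈ -64.65°, λ = atan2(p_y, p_x) ≈ 122.25°.

≈ 64.6°S, 122.3°E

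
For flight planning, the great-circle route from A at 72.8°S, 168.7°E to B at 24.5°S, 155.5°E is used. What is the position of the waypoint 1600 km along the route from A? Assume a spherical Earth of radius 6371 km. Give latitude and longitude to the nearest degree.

≈ 59°S, 161°E

Convert each endpoint to a unit vector on the sphere (x = cos φ cos λ, y = cos φ sin λ, z = sin φ).
The central angle between the endpoints is δ = arccos(p₁·p₂) ≈ 0.852 rad (48.8°). The total great-circle distance is δ·R ≈ 0.852 × 6371 ≈ 5431 km, so the target fraction is f = 1600/5431 ≈ 0.295.
Interpolate at f ≈ 0.295 with slerp weights a = sin((1−f)δ)/sin δ ≈ 0.751, b = sin(fδ)/sin δ ≈ 0.330.
p = a·p₁ + b·p₂ ≈ (-0.491, 0.168, -0.855); φ = arcsin(p_z) ≈ -58.72°, λ = atan2(p_y, p_x) ≈ 161.11°.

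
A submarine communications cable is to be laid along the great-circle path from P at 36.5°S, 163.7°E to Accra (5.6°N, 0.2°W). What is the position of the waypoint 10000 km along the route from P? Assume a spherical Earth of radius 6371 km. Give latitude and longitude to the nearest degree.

Convert each endpoint to a unit vector on the sphere (x = cos φ cos λ, y = cos φ sin λ, z = sin φ).
The central angle between the endpoints is δ = arccos(p₁·p₂) ≈ 2.544 rad (145.8°). The total great-circle distance is δ·R ≈ 2.544 × 6371 ≈ 16208 km, so the target fraction is f = 10000/16208 ≈ 0.617.
Interpolate at f ≈ 0.617 with slerp weights a = sin((1−f)δ)/sin δ ≈ 1.470, b = sin(fδ)/sin δ ≈ 1.777.
p = a·p₁ + b·p₂ ≈ (0.634, 0.326, -0.701); φ = arcsin(p_z) ≈ -44.52°, λ = atan2(p_y, p_x) ≈ 27.17°.

≈ 45°S, 27°E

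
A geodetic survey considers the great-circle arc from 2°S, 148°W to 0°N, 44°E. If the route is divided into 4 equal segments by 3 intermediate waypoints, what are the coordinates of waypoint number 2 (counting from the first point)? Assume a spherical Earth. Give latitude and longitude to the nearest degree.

≈ 9°S, 128°E

Convert each endpoint to a unit vector on the sphere (x = cos φ cos λ, y = cos φ sin λ, z = sin φ).
The central angle between the endpoints is δ = arccos(p₁·p₂) ≈ 2.929 rad (167.8°).
Interpolate at f = 2/4 with slerp weights a = sin((1−f)δ)/sin δ ≈ 4.719, b = sin(fδ)/sin δ ≈ 4.719.
p = a·p₁ + b·p₂ ≈ (-0.605, 0.779, -0.165); φ = arcsin(p_z) ≈ -9.48°, λ = atan2(p_y, p_x) ≈ 127.83°.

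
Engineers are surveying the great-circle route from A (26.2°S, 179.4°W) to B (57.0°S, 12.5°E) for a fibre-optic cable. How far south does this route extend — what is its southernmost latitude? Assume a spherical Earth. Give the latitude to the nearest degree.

The great circle lies in the plane with unit normal n̂ = (p₁ × p₂)/|p₁ × p₂|.
Here n̂_z ≈ -0.101; the vertex latitude is φ_max = arccos|n̂_z| ≈ 84.2°.

≈ 84°S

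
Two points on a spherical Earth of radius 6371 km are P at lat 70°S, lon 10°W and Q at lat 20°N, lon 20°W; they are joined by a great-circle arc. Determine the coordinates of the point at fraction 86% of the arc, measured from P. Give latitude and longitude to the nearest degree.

≈ lat 7°N, lon 19°W

From cos δ = sin φ₁ sin φ₂ + cos φ₁ cos φ₂ cos Δλ, the central angle is δ ≈ 1.576 rad (90.3°).
Interpolate at f = 0.86 with slerp weights a = sin((1−f)δ)/sin δ ≈ 0.219, b = sin(fδ)/sin δ ≈ 0.977.
p = a·p₁ + b·p₂ ≈ (0.936, -0.327, 0.128); φ = arcsin(p_z) ≈ 7.38°, λ = atan2(p_y, p_x) ≈ -19.25°.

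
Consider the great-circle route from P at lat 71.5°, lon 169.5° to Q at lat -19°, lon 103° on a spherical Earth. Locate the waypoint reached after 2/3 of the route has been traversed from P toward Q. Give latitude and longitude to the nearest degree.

Write both endpoints as unit vectors p₁, p₂ with components (cos φ cos λ, cos φ sin λ, sin φ).
The central angle between the endpoints is δ = arccos(p₁·p₂) ≈ 1.761 rad (100.9°).
Interpolate at f = 2/3 with slerp weights a = sin((1−f)δ)/sin δ ≈ 0.564, b = sin(fδ)/sin δ ≈ 0.939.
p = a·p₁ + b·p₂ ≈ (-0.376, 0.898, 0.229); φ = arcsin(p_z) ≈ 13.24°, λ = atan2(p_y, p_x) ≈ 112.71°.

≈ lat 13°, lon 113°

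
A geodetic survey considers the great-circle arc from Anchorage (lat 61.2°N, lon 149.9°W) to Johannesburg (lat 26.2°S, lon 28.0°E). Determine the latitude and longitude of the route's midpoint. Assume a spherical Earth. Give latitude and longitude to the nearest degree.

≈ lat 46°N, lon 26°E

The haversine formula gives a central angle δ ≈ 2.530 rad (145.0°) between the endpoints.
Interpolate at f = 1/2 with slerp weights a = sin((1−f)δ)/sin δ ≈ 1.661, b = sin(fδ)/sin δ ≈ 1.661.
p = a·p₁ + b·p₂ ≈ (0.624, 0.298, 0.722); φ = arcsin(p_z) ≈ 46.25°, λ = atan2(p_y, p_x) ≈ 25.57°.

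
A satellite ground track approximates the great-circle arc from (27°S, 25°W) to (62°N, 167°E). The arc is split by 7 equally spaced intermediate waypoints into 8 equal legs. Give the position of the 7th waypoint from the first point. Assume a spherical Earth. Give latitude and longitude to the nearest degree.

≈ (78°N, 165°W)

From cos δ = sin φ₁ sin φ₂ + cos φ₁ cos φ₂ cos Δλ, the central angle is δ ≈ 2.515 rad (144.1°).
Interpolate at f = 7/8 with slerp weights a = sin((1−f)δ)/sin δ ≈ 0.527, b = sin(fδ)/sin δ ≈ 1.378.
p = a·p₁ + b·p₂ ≈ (-0.205, -0.053, 0.977); φ = arcsin(p_z) ≈ 77.80°, λ = atan2(p_y, p_x) ≈ -165.47°.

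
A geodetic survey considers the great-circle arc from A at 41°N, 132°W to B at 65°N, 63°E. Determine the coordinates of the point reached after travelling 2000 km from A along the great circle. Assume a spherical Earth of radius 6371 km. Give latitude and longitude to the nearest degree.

≈ 59°N, 136°W

The haversine formula gives a central angle δ ≈ 1.280 rad (73.4°) between the endpoints. The total great-circle distance is δ·R ≈ 1.280 × 6371 ≈ 8156 km, so the target fraction is f = 2000/8156 ≈ 0.245.
Interpolate at f ≈ 0.245 with slerp weights a = sin((1−f)δ)/sin δ ≈ 0.859, b = sin(fδ)/sin δ ≈ 0.322.
p = a·p₁ + b·p₂ ≈ (-0.372, -0.360, 0.856); φ = arcsin(p_z) ≈ 58.82°, λ = atan2(p_y, p_x) ≈ -135.90°.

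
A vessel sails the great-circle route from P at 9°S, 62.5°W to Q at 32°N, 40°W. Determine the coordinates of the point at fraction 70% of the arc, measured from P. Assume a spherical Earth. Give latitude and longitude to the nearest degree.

Convert each endpoint to a unit vector on the sphere (x = cos φ cos λ, y = cos φ sin λ, z = sin φ).
The central angle between the endpoints is δ = arccos(p₁·p₂) ≈ 0.808 rad (46.3°).
Interpolate at f = 0.70 with slerp weights a = sin((1−f)δ)/sin δ ≈ 0.332, b = sin(fδ)/sin δ ≈ 0.741.
p = a·p₁ + b·p₂ ≈ (0.633, -0.695, 0.341); φ = arcsin(p_z) ≈ 19.93°, λ = atan2(p_y, p_x) ≈ -47.67°.

≈ 20°N, 48°W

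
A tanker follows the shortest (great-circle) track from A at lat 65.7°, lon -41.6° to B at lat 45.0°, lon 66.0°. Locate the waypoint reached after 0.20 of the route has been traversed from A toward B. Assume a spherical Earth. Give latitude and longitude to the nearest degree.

Convert each endpoint to a unit vector on the sphere (x = cos φ cos λ, y = cos φ sin λ, z = sin φ).
The central angle between the endpoints is δ = arccos(p₁·p₂) ≈ 0.981 rad (56.2°).
Interpolate at f = 0.20 with slerp weights a = sin((1−f)δ)/sin δ ≈ 0.850, b = sin(fδ)/sin δ ≈ 0.235.
p = a·p₁ + b·p₂ ≈ (0.329, -0.081, 0.941); φ = arcsin(p_z) ≈ 70.19°, λ = atan2(p_y, p_x) ≈ -13.79°.

≈ lat 70°, lon -14°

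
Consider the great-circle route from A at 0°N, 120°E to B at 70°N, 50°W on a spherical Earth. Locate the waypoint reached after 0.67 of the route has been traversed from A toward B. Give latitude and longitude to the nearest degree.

≈ 73°N, 108°E

Write both endpoints as unit vectors p₁, p₂ with components (cos φ cos λ, cos φ sin λ, sin φ).
The central angle between the endpoints is δ = arccos(p₁·p₂) ≈ 1.914 rad (109.7°).
Interpolate at f = 0.67 with slerp weights a = sin((1−f)δ)/sin δ ≈ 0.627, b = sin(fδ)/sin δ ≈ 1.018.
p = a·p₁ + b·p₂ ≈ (-0.090, 0.276, 0.957); φ = arcsin(p_z) ≈ 73.11°, λ = atan2(p_y, p_x) ≈ 107.99°.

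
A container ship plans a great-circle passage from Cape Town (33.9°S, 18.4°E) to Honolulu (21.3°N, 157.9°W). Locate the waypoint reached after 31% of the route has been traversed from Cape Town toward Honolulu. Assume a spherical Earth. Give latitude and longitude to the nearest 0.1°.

≈ 76.8°S, 48.0°W

Convert each endpoint to a unit vector on the sphere (x = cos φ cos λ, y = cos φ sin λ, z = sin φ).
The central angle between the endpoints is δ = arccos(p₁·p₂) ≈ 2.914 rad (167.0°).
Interpolate at f = 0.31 with slerp weights a = sin((1−f)δ)/sin δ ≈ 4.017, b = sin(fδ)/sin δ ≈ 3.487.
p = a·p₁ + b·p₂ ≈ (0.153, -0.170, -0.973); φ = arcsin(p_z) ≈ -76.78°, λ = atan2(p_y, p_x) ≈ -48.03°.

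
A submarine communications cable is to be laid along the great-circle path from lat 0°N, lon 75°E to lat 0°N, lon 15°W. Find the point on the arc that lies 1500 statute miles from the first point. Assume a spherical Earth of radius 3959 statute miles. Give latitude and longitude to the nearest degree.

Convert each endpoint to a unit vector on the sphere (x = cos φ cos λ, y = cos φ sin λ, z = sin φ).
The central angle between the endpoints is δ = arccos(p₁·p₂) ≈ 1.571 rad (90.0°). The total great-circle distance is δ·R ≈ 1.571 × 3959 ≈ 6219 mi, so the target fraction is f = 1500/6219 ≈ 0.241.
Interpolate at f ≈ 0.241 with slerp weights a = sin((1−f)δ)/sin δ ≈ 0.929, b = sin(fδ)/sin δ ≈ 0.370.
p = a·p₁ + b·p₂ ≈ (0.598, 0.802, 0.000); φ = arcsin(p_z) ≈ 0.00°, λ = atan2(p_y, p_x) ≈ 53.29°.

≈ lat 0°N, lon 53°E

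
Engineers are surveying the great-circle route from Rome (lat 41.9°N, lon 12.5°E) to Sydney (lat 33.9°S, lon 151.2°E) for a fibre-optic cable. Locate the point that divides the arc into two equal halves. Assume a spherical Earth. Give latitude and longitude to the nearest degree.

≈ lat 11°N, lon 90°E

Write both endpoints as unit vectors p₁, p₂ with components (cos φ cos λ, cos φ sin λ, sin φ).
The central angle between the endpoints is δ = arccos(p₁·p₂) ≈ 2.562 rad (146.8°).
Interpolate at f = 1/2 with slerp weights a = sin((1−f)δ)/sin δ ≈ 1.749, b = sin(fδ)/sin δ ≈ 1.749.
p = a·p₁ + b·p₂ ≈ (-0.001, 0.981, 0.193); φ = arcsin(p_z) ≈ 11.10°, λ = atan2(p_y, p_x) ≈ 90.07°.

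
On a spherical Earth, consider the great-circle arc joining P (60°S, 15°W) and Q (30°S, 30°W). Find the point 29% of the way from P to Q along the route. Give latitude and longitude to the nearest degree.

The haversine formula gives a central angle δ ≈ 0.552 rad (31.6°) between the endpoints.
Interpolate at f = 0.29 with slerp weights a = sin((1−f)δ)/sin δ ≈ 0.728, b = sin(fδ)/sin δ ≈ 0.304.
p = a·p₁ + b·p₂ ≈ (0.580, -0.226, -0.783); φ = arcsin(p_z) ≈ -51.52°, λ = atan2(p_y, p_x) ≈ -21.29°.

≈ (52°S, 21°W)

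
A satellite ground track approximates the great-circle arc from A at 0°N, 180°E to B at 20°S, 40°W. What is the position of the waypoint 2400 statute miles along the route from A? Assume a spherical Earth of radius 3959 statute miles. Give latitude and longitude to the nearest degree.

Write both endpoints as unit vectors p₁, p₂ with components (cos φ cos λ, cos φ sin λ, sin φ).
The central angle between the endpoints is δ = arccos(p₁·p₂) ≈ 2.374 rad (136.0°). The total great-circle distance is δ·R ≈ 2.374 × 3959 ≈ 9400 mi, so the target fraction is f = 2400/9400 ≈ 0.255.
Interpolate at f ≈ 0.255 with slerp weights a = sin((1−f)δ)/sin δ ≈ 1.413, b = sin(fδ)/sin δ ≈ 0.821.
p = a·p₁ + b·p₂ ≈ (-0.822, -0.496, -0.281); φ = arcsin(p_z) ≈ -16.30°, λ = atan2(p_y, p_x) ≈ -148.90°.

≈ 16°S, 149°W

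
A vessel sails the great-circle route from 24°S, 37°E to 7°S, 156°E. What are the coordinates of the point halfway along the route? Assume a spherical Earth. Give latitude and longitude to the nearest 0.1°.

≈ 28.6°S, 100.5°E

Convert each endpoint to a unit vector on the sphere (x = cos φ cos λ, y = cos φ sin λ, z = sin φ).
The central angle between the endpoints is δ = arccos(p₁·p₂) ≈ 1.971 rad (113.0°).
Interpolate at f = 1/2 with slerp weights a = sin((1−f)δ)/sin δ ≈ 0.905, b = sin(fδ)/sin δ ≈ 0.905.
p = a·p₁ + b·p₂ ≈ (-0.160, 0.863, -0.479); φ = arcsin(p_z) ≈ -28.59°, λ = atan2(p_y, p_x) ≈ 100.52°.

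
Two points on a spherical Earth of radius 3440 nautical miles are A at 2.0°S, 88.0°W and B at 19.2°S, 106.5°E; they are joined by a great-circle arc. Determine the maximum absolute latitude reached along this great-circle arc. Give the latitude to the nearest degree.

≈ 57°S

The great circle lies in the plane with unit normal n̂ = (p₁ × p₂)/|p₁ × p₂|.
Here n̂_z ≈ -0.548; the vertex latitude is φ_max = arccos|n̂_z| ≈ 56.8°.
Check via Clairaut: cos φ_max = |cos φ₁| · sin C = cos(2.0°)·sin(146.7°) ≈ 0.548, again giving ≈ 56.8°.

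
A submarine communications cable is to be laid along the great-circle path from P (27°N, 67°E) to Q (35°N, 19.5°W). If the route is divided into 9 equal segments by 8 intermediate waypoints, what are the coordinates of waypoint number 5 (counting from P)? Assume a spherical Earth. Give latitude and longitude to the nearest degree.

≈ (40°N, 21°E)

Convert each endpoint to a unit vector on the sphere (x = cos φ cos λ, y = cos φ sin λ, z = sin φ).
The central angle between the endpoints is δ = arccos(p₁·p₂) ≈ 1.261 rad (72.2°).
Interpolate at f = 5/9 with slerp weights a = sin((1−f)δ)/sin δ ≈ 0.558, b = sin(fδ)/sin δ ≈ 0.677.
p = a·p₁ + b·p₂ ≈ (0.717, 0.273, 0.642); φ = arcsin(p_z) ≈ 39.91°, λ = atan2(p_y, p_x) ≈ 20.82°.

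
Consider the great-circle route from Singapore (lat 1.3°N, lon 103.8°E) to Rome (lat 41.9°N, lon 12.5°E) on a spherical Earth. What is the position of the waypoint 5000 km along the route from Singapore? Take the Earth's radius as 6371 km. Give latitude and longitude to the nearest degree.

≈ lat 29°N, lon 67°E

Write both endpoints as unit vectors p₁, p₂ with components (cos φ cos λ, cos φ sin λ, sin φ).
The central angle between the endpoints is δ = arccos(p₁·p₂) ≈ 1.573 rad (90.1°). The total great-circle distance is δ·R ≈ 1.573 × 6371 ≈ 10019 km, so the target fraction is f = 5000/10019 ≈ 0.499.
Interpolate at f ≈ 0.499 with slerp weights a = sin((1−f)δ)/sin δ ≈ 0.709, b = sin(fδ)/sin δ ≈ 0.707.
p = a·p₁ + b·p₂ ≈ (0.345, 0.802, 0.488); φ = arcsin(p_z) ≈ 29.21°, λ = atan2(p_y, p_x) ≈ 66.75°.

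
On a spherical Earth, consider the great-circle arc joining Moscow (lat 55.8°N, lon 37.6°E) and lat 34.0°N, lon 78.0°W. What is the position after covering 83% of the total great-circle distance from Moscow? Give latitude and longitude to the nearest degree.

≈ lat 44°N, lon 69°W

The haversine formula gives a central angle δ ≈ 1.307 rad (74.9°) between the endpoints.
Interpolate at f = 0.83 with slerp weights a = sin((1−f)δ)/sin δ ≈ 0.228, b = sin(fδ)/sin δ ≈ 0.916.
p = a·p₁ + b·p₂ ≈ (0.259, -0.664, 0.701); φ = arcsin(p_z) ≈ 44.50°, λ = atan2(p_y, p_x) ≈ -68.67°.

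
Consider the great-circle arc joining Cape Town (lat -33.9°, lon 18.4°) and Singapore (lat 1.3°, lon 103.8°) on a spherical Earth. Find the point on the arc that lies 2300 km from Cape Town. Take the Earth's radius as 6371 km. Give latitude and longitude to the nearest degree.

The haversine formula gives a central angle δ ≈ 1.517 rad (86.9°) between the endpoints. The total great-circle distance is δ·R ≈ 1.517 × 6371 ≈ 9664 km, so the target fraction is f = 2300/9664 ≈ 0.238.
Interpolate at f ≈ 0.238 with slerp weights a = sin((1−f)δ)/sin δ ≈ 0.916, b = sin(fδ)/sin δ ≈ 0.354.
p = a·p₁ + b·p₂ ≈ (0.637, 0.584, -0.503); φ = arcsin(p_z) ≈ -30.21°, λ = atan2(p_y, p_x) ≈ 42.47°.

≈ lat -30°, lon 42°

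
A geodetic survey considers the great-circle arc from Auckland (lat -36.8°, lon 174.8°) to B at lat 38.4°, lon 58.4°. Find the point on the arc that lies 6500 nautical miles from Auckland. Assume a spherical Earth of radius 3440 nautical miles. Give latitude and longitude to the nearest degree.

Write both endpoints as unit vectors p₁, p₂ with components (cos φ cos λ, cos φ sin λ, sin φ).
The central angle between the endpoints is δ = arccos(p₁·p₂) ≈ 2.280 rad (130.6°). The total great-circle distance is δ·R ≈ 2.280 × 3440 ≈ 7843 nmi, so the target fraction is f = 6500/7843 ≈ 0.829.
Interpolate at f ≈ 0.829 with slerp weights a = sin((1−f)δ)/sin δ ≈ 0.501, b = sin(fδ)/sin δ ≈ 1.251.
p = a·p₁ + b·p₂ ≈ (0.114, 0.872, 0.477); φ = arcsin(p_z) ≈ 28.48°, λ = atan2(p_y, p_x) ≈ 82.54°.

≈ lat 28°, lon 83°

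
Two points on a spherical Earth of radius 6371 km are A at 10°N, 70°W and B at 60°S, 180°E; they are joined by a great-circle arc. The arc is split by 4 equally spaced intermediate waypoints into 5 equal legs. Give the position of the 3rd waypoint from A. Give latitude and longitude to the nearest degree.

Write both endpoints as unit vectors p₁, p₂ with components (cos φ cos λ, cos φ sin λ, sin φ).
The central angle between the endpoints is δ = arccos(p₁·p₂) ≈ 1.895 rad (108.6°).
Interpolate at f = 3/5 with slerp weights a = sin((1−f)δ)/sin δ ≈ 0.725, b = sin(fδ)/sin δ ≈ 0.957.
p = a·p₁ + b·p₂ ≈ (-0.234, -0.671, -0.703); φ = arcsin(p_z) ≈ -44.68°, λ = atan2(p_y, p_x) ≈ -109.25°.

≈ 45°S, 109°W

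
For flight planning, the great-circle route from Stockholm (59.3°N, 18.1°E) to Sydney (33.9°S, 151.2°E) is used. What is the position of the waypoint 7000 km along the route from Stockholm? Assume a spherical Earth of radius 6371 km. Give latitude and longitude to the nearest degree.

From cos δ = sin φ₁ sin φ₂ + cos φ₁ cos φ₂ cos Δλ, the central angle is δ ≈ 2.448 rad (140.3°). The total great-circle distance is δ·R ≈ 2.448 × 6371 ≈ 15598 km, so the target fraction is f = 7000/15598 ≈ 0.449.
Interpolate at f ≈ 0.449 with slerp weights a = sin((1−f)δ)/sin δ ≈ 1.527, b = sin(fδ)/sin δ ≈ 1.394.
p = a·p₁ + b·p₂ ≈ (-0.273, 0.799, 0.535); φ = arcsin(p_z) ≈ 32.37°, λ = atan2(p_y, p_x) ≈ 108.84°.

≈ (32°N, 109°E)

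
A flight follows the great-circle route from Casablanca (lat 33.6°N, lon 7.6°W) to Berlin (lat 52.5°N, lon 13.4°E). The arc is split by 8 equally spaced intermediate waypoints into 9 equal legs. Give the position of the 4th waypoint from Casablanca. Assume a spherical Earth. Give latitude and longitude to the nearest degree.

≈ lat 42°N, lon 0°E

Write both endpoints as unit vectors p₁, p₂ with components (cos φ cos λ, cos φ sin λ, sin φ).
The central angle between the endpoints is δ = arccos(p₁·p₂) ≈ 0.422 rad (24.2°).
Interpolate at f = 4/9 with slerp weights a = sin((1−f)δ)/sin δ ≈ 0.567, b = sin(fδ)/sin δ ≈ 0.455.
p = a·p₁ + b·p₂ ≈ (0.738, 0.002, 0.675); φ = arcsin(p_z) ≈ 42.45°, λ = atan2(p_y, p_x) ≈ 0.14°.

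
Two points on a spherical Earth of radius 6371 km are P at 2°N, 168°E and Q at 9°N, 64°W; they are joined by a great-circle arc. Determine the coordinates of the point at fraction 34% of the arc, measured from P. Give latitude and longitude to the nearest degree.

≈ 10°N, 149°W

The haversine formula gives a central angle δ ≈ 2.217 rad (127.0°) between the endpoints.
Interpolate at f = 0.34 with slerp weights a = sin((1−f)δ)/sin δ ≈ 1.245, b = sin(fδ)/sin δ ≈ 0.857.
p = a·p₁ + b·p₂ ≈ (-0.846, -0.502, 0.178); φ = arcsin(p_z) ≈ 10.23°, λ = atan2(p_y, p_x) ≈ -149.31°.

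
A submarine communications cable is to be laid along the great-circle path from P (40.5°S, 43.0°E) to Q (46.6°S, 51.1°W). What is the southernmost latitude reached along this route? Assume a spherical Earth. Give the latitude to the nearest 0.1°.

The great circle lies in the plane with unit normal n̂ = (p₁ × p₂)/|p₁ × p₂|.
Here n̂_z ≈ -0.579; the vertex latitude is φ_max = arccos|n̂_z| ≈ 54.6°.
Check via Clairaut: cos φ_max = |cos φ₁| · sin C = cos(40.5°)·sin(130.5°) ≈ 0.579, again giving ≈ 54.6°.

≈ 54.6°S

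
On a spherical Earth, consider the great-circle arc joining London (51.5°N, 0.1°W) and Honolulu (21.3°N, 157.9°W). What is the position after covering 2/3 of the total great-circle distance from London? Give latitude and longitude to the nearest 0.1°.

The haversine formula gives a central angle δ ≈ 1.826 rad (104.6°) between the endpoints.
Interpolate at f = 2/3 with slerp weights a = sin((1−f)δ)/sin δ ≈ 0.591, b = sin(fδ)/sin δ ≈ 0.970.
p = a·p₁ + b·p₂ ≈ (-0.469, -0.341, 0.815); φ = arcsin(p_z) ≈ 54.57°, λ = atan2(p_y, p_x) ≈ -144.03°.

≈ 54.6°N, 144.0°W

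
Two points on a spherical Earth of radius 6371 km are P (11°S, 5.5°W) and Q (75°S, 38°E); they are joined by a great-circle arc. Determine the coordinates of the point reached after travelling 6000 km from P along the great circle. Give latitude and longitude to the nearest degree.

Write both endpoints as unit vectors p₁, p₂ with components (cos φ cos λ, cos φ sin λ, sin φ).
The central angle between the endpoints is δ = arccos(p₁·p₂) ≈ 1.193 rad (68.4°). The total great-circle distance is δ·R ≈ 1.193 × 6371 ≈ 7602 km, so the target fraction is f = 6000/7602 ≈ 0.789.
Interpolate at f ≈ 0.789 with slerp weights a = sin((1−f)δ)/sin δ ≈ 0.268, b = sin(fδ)/sin δ ≈ 0.870.
p = a·p₁ + b·p₂ ≈ (0.439, 0.113, -0.891); φ = arcsin(p_z) ≈ -63.04°, λ = atan2(p_y, p_x) ≈ 14.49°.

≈ (63°S, 14°E)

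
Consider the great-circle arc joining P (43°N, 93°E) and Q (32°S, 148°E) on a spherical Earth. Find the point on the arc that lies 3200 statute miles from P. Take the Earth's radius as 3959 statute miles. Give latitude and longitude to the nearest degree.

≈ (5°N, 123°E)

From cos δ = sin φ₁ sin φ₂ + cos φ₁ cos φ₂ cos Δλ, the central angle is δ ≈ 1.576 rad (90.3°). The total great-circle distance is δ·R ≈ 1.576 × 3959 ≈ 6241 mi, so the target fraction is f = 3200/6241 ≈ 0.513.
Interpolate at f ≈ 0.513 with slerp weights a = sin((1−f)δ)/sin δ ≈ 0.695, b = sin(fδ)/sin δ ≈ 0.723.
p = a·p₁ + b·p₂ ≈ (-0.547, 0.832, 0.091); φ = arcsin(p_z) ≈ 5.20°, λ = atan2(p_y, p_x) ≈ 123.29°.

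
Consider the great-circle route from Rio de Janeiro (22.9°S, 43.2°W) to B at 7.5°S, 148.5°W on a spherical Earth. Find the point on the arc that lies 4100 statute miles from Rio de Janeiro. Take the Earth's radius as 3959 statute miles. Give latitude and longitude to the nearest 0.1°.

≈ 22.2°S, 108.0°W

Convert each endpoint to a unit vector on the sphere (x = cos φ cos λ, y = cos φ sin λ, z = sin φ).
The central angle between the endpoints is δ = arccos(p₁·p₂) ≈ 1.762 rad (101.0°). The total great-circle distance is δ·R ≈ 1.762 × 3959 ≈ 6976 mi, so the target fraction is f = 4100/6976 ≈ 0.588.
Interpolate at f ≈ 0.588 with slerp weights a = sin((1−f)δ)/sin δ ≈ 0.677, b = sin(fδ)/sin δ ≈ 0.876.
p = a·p₁ + b·p₂ ≈ (-0.286, -0.881, -0.378); φ = arcsin(p_z) ≈ -22.19°, λ = atan2(p_y, p_x) ≈ -108.01°.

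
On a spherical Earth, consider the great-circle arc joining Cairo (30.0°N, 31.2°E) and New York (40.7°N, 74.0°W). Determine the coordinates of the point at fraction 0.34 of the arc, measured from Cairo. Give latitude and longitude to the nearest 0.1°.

The haversine formula gives a central angle δ ≈ 1.416 rad (81.1°) between the endpoints.
Interpolate at f = 0.34 with slerp weights a = sin((1−f)δ)/sin δ ≈ 0.814, b = sin(fδ)/sin δ ≈ 0.469.
p = a·p₁ + b·p₂ ≈ (0.701, 0.024, 0.713); φ = arcsin(p_z) ≈ 45.46°, λ = atan2(p_y, p_x) ≈ 1.93°.

≈ 45.5°N, 1.9°E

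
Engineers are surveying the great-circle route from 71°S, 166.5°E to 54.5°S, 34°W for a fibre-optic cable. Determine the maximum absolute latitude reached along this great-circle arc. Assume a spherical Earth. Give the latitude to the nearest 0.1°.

The great circle lies in the plane with unit normal n̂ = (p₁ × p₂)/|p₁ × p₂|.
Here n̂_z ≈ +0.082; the vertex latitude is φ_max = arccos|n̂_z| ≈ 85.3°.
Check via Clairaut: cos φ_max = |cos φ₁| · sin C = cos(71.0°)·sin(165.4°) ≈ 0.082, again giving ≈ 85.3°.

≈ 85.3°S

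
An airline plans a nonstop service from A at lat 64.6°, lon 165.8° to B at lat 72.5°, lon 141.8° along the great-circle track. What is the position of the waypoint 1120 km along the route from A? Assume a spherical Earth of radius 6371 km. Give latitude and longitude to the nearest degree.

≈ lat 72°, lon 146°

The haversine formula gives a central angle δ ≈ 0.204 rad (11.7°) between the endpoints. The total great-circle distance is δ·R ≈ 0.204 × 6371 ≈ 1297 km, so the target fraction is f = 1120/1297 ≈ 0.864.
Interpolate at f ≈ 0.864 with slerp weights a = sin((1−f)δ)/sin δ ≈ 0.137, b = sin(fδ)/sin δ ≈ 0.865.
p = a·p₁ + b·p₂ ≈ (-0.262, 0.175, 0.949); φ = arcsin(p_z) ≈ 71.65°, λ = atan2(p_y, p_x) ≈ 146.16°.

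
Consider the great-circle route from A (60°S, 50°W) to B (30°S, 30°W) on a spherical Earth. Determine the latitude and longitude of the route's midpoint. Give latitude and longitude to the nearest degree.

Convert each endpoint to a unit vector on the sphere (x = cos φ cos λ, y = cos φ sin λ, z = sin φ).
The central angle between the endpoints is δ = arccos(p₁·p₂) ≈ 0.574 rad (32.9°).
Interpolate at f = 1/2 with slerp weights a = sin((1−f)δ)/sin δ ≈ 0.521, b = sin(fδ)/sin δ ≈ 0.521.
p = a·p₁ + b·p₂ ≈ (0.559, -0.425, -0.712); φ = arcsin(p_z) ≈ -45.41°, λ = atan2(p_y, p_x) ≈ -37.29°.

≈ (45°S, 37°W)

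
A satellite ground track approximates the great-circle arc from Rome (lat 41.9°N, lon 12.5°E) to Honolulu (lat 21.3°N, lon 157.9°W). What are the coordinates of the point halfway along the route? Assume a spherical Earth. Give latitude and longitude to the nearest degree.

Write both endpoints as unit vectors p₁, p₂ with components (cos φ cos λ, cos φ sin λ, sin φ).
The central angle between the endpoints is δ = arccos(p₁·p₂) ≈ 2.028 rad (116.2°).
Interpolate at f = 1/2 with slerp weights a = sin((1−f)δ)/sin δ ≈ 0.946, b = sin(fδ)/sin δ ≈ 0.946.
p = a·p₁ + b·p₂ ≈ (-0.129, -0.179, 0.975); φ = arcsin(p_z) ≈ 77.24°, λ = atan2(p_y, p_x) ≈ -125.79°.

≈ lat 77°N, lon 126°W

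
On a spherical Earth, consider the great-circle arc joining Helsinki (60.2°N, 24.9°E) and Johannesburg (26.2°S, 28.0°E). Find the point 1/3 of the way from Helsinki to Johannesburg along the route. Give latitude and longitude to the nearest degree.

Convert each endpoint to a unit vector on the sphere (x = cos φ cos λ, y = cos φ sin λ, z = sin φ).
The central angle between the endpoints is δ = arccos(p₁·p₂) ≈ 1.509 rad (86.4°).
Interpolate at f = 1/3 with slerp weights a = sin((1−f)δ)/sin δ ≈ 0.846, b = sin(fδ)/sin δ ≈ 0.483.
p = a·p₁ + b·p₂ ≈ (0.764, 0.380, 0.521); φ = arcsin(p_z) ≈ 31.41°, λ = atan2(p_y, p_x) ≈ 26.47°.

≈ (31°N, 26°E)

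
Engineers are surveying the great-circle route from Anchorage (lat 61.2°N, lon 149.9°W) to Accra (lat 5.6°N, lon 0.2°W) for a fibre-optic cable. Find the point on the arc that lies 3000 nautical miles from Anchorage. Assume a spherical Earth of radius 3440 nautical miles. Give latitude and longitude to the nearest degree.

≈ lat 61°N, lon 27°W

The haversine formula gives a central angle δ ≈ 1.905 rad (109.2°) between the endpoints. The total great-circle distance is δ·R ≈ 1.905 × 3440 ≈ 6555 nmi, so the target fraction is f = 3000/6555 ≈ 0.458.
Interpolate at f ≈ 0.458 with slerp weights a = sin((1−f)δ)/sin δ ≈ 0.909, b = sin(fδ)/sin δ ≈ 0.811.
p = a·p₁ + b·p₂ ≈ (0.428, -0.223, 0.876); φ = arcsin(p_z) ≈ 61.17°, λ = atan2(p_y, p_x) ≈ -27.49°.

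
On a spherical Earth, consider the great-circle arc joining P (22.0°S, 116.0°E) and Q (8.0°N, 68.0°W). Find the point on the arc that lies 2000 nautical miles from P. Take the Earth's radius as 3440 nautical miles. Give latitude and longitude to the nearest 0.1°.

≈ (53.4°S, 130.7°E)

From cos δ = sin φ₁ sin φ₂ + cos φ₁ cos φ₂ cos Δλ, the central angle is δ ≈ 2.888 rad (165.5°). The total great-circle distance is δ·R ≈ 2.888 × 3440 ≈ 9935 nmi, so the target fraction is f = 2000/9935 ≈ 0.201.
Interpolate at f ≈ 0.201 with slerp weights a = sin((1−f)δ)/sin δ ≈ 2.956, b = sin(fδ)/sin δ ≈ 2.190.
p = a·p₁ + b·p₂ ≈ (-0.389, 0.452, -0.803); φ = arcsin(p_z) ≈ -53.37°, λ = atan2(p_y, p_x) ≈ 130.69°.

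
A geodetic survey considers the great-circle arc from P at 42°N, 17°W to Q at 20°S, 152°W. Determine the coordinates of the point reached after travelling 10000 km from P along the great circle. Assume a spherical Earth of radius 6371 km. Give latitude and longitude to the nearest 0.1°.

≈ 11.9°N, 117.8°W

The haversine formula gives a central angle δ ≈ 2.378 rad (136.3°) between the endpoints. The total great-circle distance is δ·R ≈ 2.378 × 6371 ≈ 15153 km, so the target fraction is f = 10000/15153 ≈ 0.660.
Interpolate at f ≈ 0.660 with slerp weights a = sin((1−f)δ)/sin δ ≈ 1.047, b = sin(fδ)/sin δ ≈ 1.447.
p = a·p₁ + b·p₂ ≈ (-0.457, -0.866, 0.206); φ = arcsin(p_z) ≈ 11.86°, λ = atan2(p_y, p_x) ≈ -117.81°.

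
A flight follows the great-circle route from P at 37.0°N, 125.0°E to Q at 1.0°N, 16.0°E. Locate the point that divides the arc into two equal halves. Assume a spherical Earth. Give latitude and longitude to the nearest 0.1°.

≈ 30.4°N, 61.6°E

Write both endpoints as unit vectors p₁, p₂ with components (cos φ cos λ, cos φ sin λ, sin φ).
The central angle between the endpoints is δ = arccos(p₁·p₂) ≈ 1.823 rad (104.4°).
Interpolate at f = 1/2 with slerp weights a = sin((1−f)δ)/sin δ ≈ 0.816, b = sin(fδ)/sin δ ≈ 0.816.
p = a·p₁ + b·p₂ ≈ (0.411, 0.759, 0.505); φ = arcsin(p_z) ≈ 30.36°, λ = atan2(p_y, p_x) ≈ 61.59°.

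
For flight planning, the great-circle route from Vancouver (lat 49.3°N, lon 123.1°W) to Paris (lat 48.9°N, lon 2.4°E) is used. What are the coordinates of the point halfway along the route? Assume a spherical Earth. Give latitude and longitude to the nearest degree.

≈ lat 68°N, lon 60°W

Convert each endpoint to a unit vector on the sphere (x = cos φ cos λ, y = cos φ sin λ, z = sin φ).
The central angle between the endpoints is δ = arccos(p₁·p₂) ≈ 1.243 rad (71.2°).
Interpolate at f = 1/2 with slerp weights a = sin((1−f)δ)/sin δ ≈ 0.615, b = sin(fδ)/sin δ ≈ 0.615.
p = a·p₁ + b·p₂ ≈ (0.185, -0.319, 0.930); φ = arcsin(p_z) ≈ 68.36°, λ = atan2(p_y, p_x) ≈ -59.90°.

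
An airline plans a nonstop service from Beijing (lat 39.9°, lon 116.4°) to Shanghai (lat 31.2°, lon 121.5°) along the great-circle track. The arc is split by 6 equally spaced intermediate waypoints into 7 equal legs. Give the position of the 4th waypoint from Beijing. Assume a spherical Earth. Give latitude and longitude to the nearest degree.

Write both endpoints as unit vectors p₁, p₂ with components (cos φ cos λ, cos φ sin λ, sin φ).
The central angle between the endpoints is δ = arccos(p₁·p₂) ≈ 0.168 rad (9.6°).
Interpolate at f = 4/7 with slerp weights a = sin((1−f)δ)/sin δ ≈ 0.430, b = sin(fδ)/sin δ ≈ 0.573.
p = a·p₁ + b·p₂ ≈ (-0.403, 0.714, 0.573); φ = arcsin(p_z) ≈ 34.95°, λ = atan2(p_y, p_x) ≈ 119.45°.

≈ lat 35°, lon 119°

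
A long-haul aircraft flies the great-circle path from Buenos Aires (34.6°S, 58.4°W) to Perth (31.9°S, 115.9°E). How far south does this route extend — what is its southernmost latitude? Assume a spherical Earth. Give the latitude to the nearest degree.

≈ 86°S

The great circle lies in the plane with unit normal n̂ = (p₁ × p₂)/|p₁ × p₂|.
Here n̂_z ≈ +0.076; the vertex latitude is φ_max = arccos|n̂_z| ≈ 85.7°.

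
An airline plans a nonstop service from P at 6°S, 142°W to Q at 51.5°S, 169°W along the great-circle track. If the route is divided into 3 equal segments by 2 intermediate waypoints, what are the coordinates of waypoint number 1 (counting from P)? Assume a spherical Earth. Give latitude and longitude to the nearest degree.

Convert each endpoint to a unit vector on the sphere (x = cos φ cos λ, y = cos φ sin λ, z = sin φ).
The central angle between the endpoints is δ = arccos(p₁·p₂) ≈ 0.885 rad (50.7°).
Interpolate at f = 1/3 with slerp weights a = sin((1−f)δ)/sin δ ≈ 0.719, b = sin(fδ)/sin δ ≈ 0.376.
p = a·p₁ + b·p₂ ≈ (-0.793, -0.485, -0.369); φ = arcsin(p_z) ≈ -21.66°, λ = atan2(p_y, p_x) ≈ -148.56°.

≈ 22°S, 149°W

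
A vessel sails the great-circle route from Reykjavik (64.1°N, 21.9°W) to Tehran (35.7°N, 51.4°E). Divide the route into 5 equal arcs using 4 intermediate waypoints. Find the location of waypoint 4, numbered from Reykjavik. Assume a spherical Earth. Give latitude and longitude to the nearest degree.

From cos δ = sin φ₁ sin φ₂ + cos φ₁ cos φ₂ cos Δλ, the central angle is δ ≈ 0.893 rad (51.2°).
Interpolate at f = 4/5 with slerp weights a = sin((1−f)δ)/sin δ ≈ 0.228, b = sin(fδ)/sin δ ≈ 0.841.
p = a·p₁ + b·p₂ ≈ (0.519, 0.497, 0.696); φ = arcsin(p_z) ≈ 44.11°, λ = atan2(p_y, p_x) ≈ 43.76°.

≈ 44°N, 44°E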